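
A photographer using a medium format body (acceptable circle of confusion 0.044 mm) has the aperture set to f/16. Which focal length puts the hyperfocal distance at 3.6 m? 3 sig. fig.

From H = f²/(N·c) + f, with f ≪ H: f ≈ √(H·N·c) = √(3600 × 16 × 0.044) = √2534.4 ≈ 50.34 mm.
Exact: f² + N·c·f − N·c·H = 0 ⇒ f = (−N·c + √((N·c)² + 4·N·c·H))/2 = (−0.704 + √10138)/2 ≈ 49.992 mm ≈ 50.0 mm.

50.0 mm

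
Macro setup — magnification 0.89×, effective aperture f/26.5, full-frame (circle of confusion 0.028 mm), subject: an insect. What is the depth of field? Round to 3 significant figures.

1.87 mm

At magnification m, DoF ≈ 2·N_eff·c/m² = 2 × 26.5 × 0.028 / 0.89² = 1.484 / 0.7921 ≈ 1.87 mm.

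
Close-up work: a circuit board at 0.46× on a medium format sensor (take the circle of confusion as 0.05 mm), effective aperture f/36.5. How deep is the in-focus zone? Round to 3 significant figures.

At magnification m, DoF ≈ 2·N_eff·c/m² = 2 × 36.5 × 0.05 / 0.46² = 3.65 / 0.2116 ≈ 17.2 mm.

17.2 mm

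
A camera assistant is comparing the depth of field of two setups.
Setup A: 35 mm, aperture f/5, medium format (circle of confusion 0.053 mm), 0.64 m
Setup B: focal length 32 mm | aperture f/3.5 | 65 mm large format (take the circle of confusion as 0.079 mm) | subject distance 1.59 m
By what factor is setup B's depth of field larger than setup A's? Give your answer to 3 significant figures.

Setup A: H = 35²/(5×0.053) + 35 ≈ 4657.6 mm; DoF = Df − Dn = 736.37 − 565.93 ≈ 170.44 mm.
Setup B: H = 32²/(3.5×0.079) + 32 ≈ 3735.4 mm; DoF = Df − Dn = 2744.6 − 1119.2 ≈ 1625.4 mm.
Ratio = 1625.4 / 170.44 ≈ 9.54.

9.54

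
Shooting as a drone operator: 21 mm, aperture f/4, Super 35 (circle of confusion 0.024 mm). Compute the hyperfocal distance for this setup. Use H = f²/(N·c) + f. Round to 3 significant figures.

4.61 m

Hyperfocal distance H = f²/(N·c) + f = 21²/(4 × 0.024) + 21 = 441/0.096 + 21 ≈ 4614.8 mm ≈ 4.61 m.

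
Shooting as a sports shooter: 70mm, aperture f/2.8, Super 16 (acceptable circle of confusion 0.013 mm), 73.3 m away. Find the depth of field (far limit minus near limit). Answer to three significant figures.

113 m

Hyperfocal distance H = f²/(N·c) + f = 70²/(2.8 × 0.013) + 70 = 4900/0.0364 + 70 ≈ 134685.4 mm ≈ 134.7 m.
Near limit Dn = s·(H − f)/(H + s − 2f) = 73300 × (134685.4 − 70) / (134685.4 + 73300 − 2 × 70) = 73300 × 134615.4 / 207845.4 ≈ 47474 mm.
Far limit Df = s·(H − f)/(H − s) = 73300 × (134685.4 − 70) / (134685.4 − 73300) = 73300 × 134615.4 / 61385.4 ≈ 160744 mm.
Depth of field = Df − Dn = 160744 − 47474 ≈ 113270 mm ≈ 113 m.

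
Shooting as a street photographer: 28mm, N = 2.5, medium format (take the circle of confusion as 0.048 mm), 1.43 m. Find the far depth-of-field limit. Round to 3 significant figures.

1.82 m

Hyperfocal distance H = f²/(N·c) + f = 28²/(2.5 × 0.048) + 28 = 784/0.12 + 28 ≈ 6561.3 mm ≈ 6.561 m.
Far limit Df = s·(H − f)/(H − s) = 1430 × (6561.3 − 28) / (6561.3 − 1430) = 1430 × 6533.3 / 5131.3 ≈ 1820.7 mm ≈ 1.82 m.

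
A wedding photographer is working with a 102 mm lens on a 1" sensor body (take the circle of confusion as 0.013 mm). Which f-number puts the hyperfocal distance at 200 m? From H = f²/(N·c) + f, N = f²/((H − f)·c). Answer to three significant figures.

Rearrange H = f²/(N·c) + f for N: N = f² / ((H − f)·c).
N = 102² / ((200000 − 102) × 0.013) = 10404 / 2599 ≈ 4.

f/4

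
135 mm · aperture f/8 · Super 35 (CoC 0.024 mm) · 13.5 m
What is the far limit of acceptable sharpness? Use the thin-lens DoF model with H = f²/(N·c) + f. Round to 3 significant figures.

15.7 m

Hyperfocal distance H = f²/(N·c) + f = 135²/(8 × 0.024) + 135 = 18225/0.192 + 135 ≈ 95056.9 mm ≈ 95.06 m.
Far limit Df = s·(H − f)/(H − s) = 13500 × (95056.9 − 135) / (95056.9 − 13500) = 13500 × 94921.9 / 81556.9 ≈ 15712 mm ≈ 15.7 m.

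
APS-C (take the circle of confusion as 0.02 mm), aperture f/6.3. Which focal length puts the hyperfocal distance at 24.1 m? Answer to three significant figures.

From H = f²/(N·c) + f, with f ≪ H: f ≈ √(H·N·c) = √(24100 × 6.3 × 0.02) = √3036.6 ≈ 55.11 mm.
Exact: f² + N·c·f − N·c·H = 0 ⇒ f = (−N·c + √((N·c)² + 4·N·c·H))/2 = (−0.126 + √12146)/2 ≈ 55.042 mm ≈ 55.0 mm.

55.0 mm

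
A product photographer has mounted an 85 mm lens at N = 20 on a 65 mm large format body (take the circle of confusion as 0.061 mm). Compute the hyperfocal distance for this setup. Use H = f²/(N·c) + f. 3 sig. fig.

Hyperfocal distance H = f²/(N·c) + f = 85²/(20 × 0.061) + 85 = 7225/1.22 + 85 ≈ 6007.1 mm ≈ 6.01 m.

6.01 m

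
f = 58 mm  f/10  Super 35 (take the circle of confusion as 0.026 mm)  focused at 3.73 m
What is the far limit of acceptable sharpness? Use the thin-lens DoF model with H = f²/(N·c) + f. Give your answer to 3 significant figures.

Hyperfocal distance H = f²/(N·c) + f = 58²/(10 × 0.026) + 58 = 3364/0.26 + 58 ≈ 12996.5 mm ≈ 13.00 m.
Far limit Df = s·(H − f)/(H − s) = 3730 × (12996.5 − 58) / (12996.5 − 3730) = 3730 × 12938.5 / 9266.5 ≈ 5208.1 mm ≈ 5.21 m.

5.21 m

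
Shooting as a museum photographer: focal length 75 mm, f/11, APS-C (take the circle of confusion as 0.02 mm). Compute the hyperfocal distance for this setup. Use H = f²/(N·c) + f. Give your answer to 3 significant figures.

Hyperfocal distance H = f²/(N·c) + f = 75²/(11 × 0.02) + 75 = 5625/0.22 + 75 ≈ 25643.2 mm ≈ 25.6 m.

25.6 m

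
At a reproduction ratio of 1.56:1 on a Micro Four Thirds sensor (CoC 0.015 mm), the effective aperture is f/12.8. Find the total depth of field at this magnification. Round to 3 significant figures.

At magnification m, DoF ≈ 2·N_eff·c/m² = 2 × 12.8 × 0.015 / 1.56² = 0.384 / 2.434 ≈ 0.158 mm.

0.158 mm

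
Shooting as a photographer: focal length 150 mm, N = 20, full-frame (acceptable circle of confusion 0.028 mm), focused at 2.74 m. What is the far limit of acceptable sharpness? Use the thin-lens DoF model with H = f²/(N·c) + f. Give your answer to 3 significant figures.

Hyperfocal distance H = f²/(N·c) + f = 150²/(20 × 0.028) + 150 = 22500/0.56 + 150 ≈ 40328.6 mm ≈ 40.33 m.
Far limit Df = s·(H − f)/(H − s) = 2740 × (40328.6 − 150) / (40328.6 − 2740) = 2740 × 40178.6 / 37588.6 ≈ 2928.8 mm ≈ 2.93 m.

2.93 m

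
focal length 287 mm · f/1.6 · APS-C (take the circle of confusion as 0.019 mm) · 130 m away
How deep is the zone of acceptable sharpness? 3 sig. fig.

12.5 m

Hyperfocal distance H = f²/(N·c) + f = 287²/(1.6 × 0.019) + 287 = 82369/0.0304 + 287 ≈ 2709793.6 mm ≈ 2710 m.
Near limit Dn = s·(H − f)/(H + s − 2f) = 130000 × (2709793.6 − 287) / (2709793.6 + 130000 − 2 × 287) = 130000 × 2709506.6 / 2839219.6 ≈ 124061 mm.
Far limit Df = s·(H − f)/(H − s) = 130000 × (2709793.6 − 287) / (2709793.6 − 130000) = 130000 × 2709506.6 / 2579793.6 ≈ 136536 mm.
Depth of field = Df − Dn = 136536 − 124061 ≈ 12475 mm ≈ 12.5 m.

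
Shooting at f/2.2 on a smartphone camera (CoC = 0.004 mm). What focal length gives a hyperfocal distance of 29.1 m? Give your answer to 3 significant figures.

16.0 mm

From H = f²/(N·c) + f, with f ≪ H: f ≈ √(H·N·c) = √(29100 × 2.2 × 0.004) = √256.08 ≈ 16.00 mm.
The +f correction barely moves this — solving exactly, f² + N·c·f − N·c·H = 0 ⇒ f = (−N·c + √((N·c)² + 4·N·c·H))/2 = (−0.0088 + √1024.3)/2 ≈ 15.998 mm, so f ≈ 16.0 mm.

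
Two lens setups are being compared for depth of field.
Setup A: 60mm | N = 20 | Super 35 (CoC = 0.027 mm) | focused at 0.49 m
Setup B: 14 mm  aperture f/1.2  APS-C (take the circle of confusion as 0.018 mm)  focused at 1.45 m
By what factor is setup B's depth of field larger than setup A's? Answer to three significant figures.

Setup A: H = 60²/(20×0.027) + 60 ≈ 6726.7 mm; DoF = Df − Dn = 523.784 − 460.310 ≈ 63.474 mm.
Setup B: H = 14²/(1.2×0.018) + 14 ≈ 9088.1 mm; DoF = Df − Dn = 1722.61 − 1251.89 ≈ 470.72 mm.
Ratio = 470.72 / 63.474 ≈ 7.42.

7.42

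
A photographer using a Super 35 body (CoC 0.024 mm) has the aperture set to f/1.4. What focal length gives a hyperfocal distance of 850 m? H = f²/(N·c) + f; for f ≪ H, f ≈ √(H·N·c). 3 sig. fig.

From H = f²/(N·c) + f, with f ≪ H: f ≈ √(H·N·c) = √(850000 × 1.4 × 0.024) = √28560 ≈ 169.0 mm.
The +f correction barely moves this — solving exactly, f² + N·c·f − N·c·H = 0 ⇒ f = (−N·c + √((N·c)² + 4·N·c·H))/2 = (−0.0336 + √114240)/2 ≈ 168.98 mm, so f ≈ 169 mm.

169 mm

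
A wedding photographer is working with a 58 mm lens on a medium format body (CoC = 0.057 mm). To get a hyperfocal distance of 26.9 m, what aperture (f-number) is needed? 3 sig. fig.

f/2.20

Rearrange H = f²/(N·c) + f for N: N = f² / ((H − f)·c).
N = 58² / ((26900 − 58) × 0.057) = 3364 / 1530 ≈ 2.20.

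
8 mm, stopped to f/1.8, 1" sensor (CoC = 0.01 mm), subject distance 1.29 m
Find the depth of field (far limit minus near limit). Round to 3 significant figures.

1.07 m

Hyperfocal distance H = f²/(N·c) + f = 8²/(1.8 × 0.01) + 8 = 64/0.018 + 8 ≈ 3563.6 mm ≈ 3.564 m.
Near limit Dn = s·(H − f)/(H + s − 2f) = 1290 × (3563.6 − 8) / (3563.6 + 1290 − 2 × 8) = 1290 × 3555.6 / 4837.6 ≈ 948.1 mm.
Far limit Df = s·(H − f)/(H − s) = 1290 × (3563.6 − 8) / (3563.6 − 1290) = 1290 × 3555.6 / 2273.6 ≈ 2017.4 mm.
Depth of field = Df − Dn = 2017.4 − 948.1 ≈ 1069.3 mm ≈ 1.07 m.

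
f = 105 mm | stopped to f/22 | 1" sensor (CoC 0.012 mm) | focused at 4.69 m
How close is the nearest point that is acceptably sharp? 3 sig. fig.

Hyperfocal distance H = f²/(N·c) + f = 105²/(22 × 0.012) + 105 = 11025/0.264 + 105 ≈ 41866.4 mm ≈ 41.87 m.
Near limit Dn = s·(H − f)/(H + s − 2f) = 4690 × (41866.4 − 105) / (41866.4 + 4690 − 2 × 105) = 4690 × 41761.4 / 46346.4 ≈ 4226.0 mm ≈ 4.23 m.

4.23 m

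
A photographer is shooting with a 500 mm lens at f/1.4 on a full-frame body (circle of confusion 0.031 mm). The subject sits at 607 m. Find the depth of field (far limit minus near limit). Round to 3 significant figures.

129 m

Hyperfocal distance H = f²/(N·c) + f = 500²/(1.4 × 0.031) + 500 = 250000/0.0434 + 500 ≈ 5760868.7 mm ≈ 5761 m.
Near limit Dn = s·(H − f)/(H + s − 2f) = 607000 × (5760868.7 − 500) / (5760868.7 + 607000 − 2 × 500) = 607000 × 5760368.7 / 6366868.7 ≈ 549178 mm.
Far limit Df = s·(H − f)/(H − s) = 607000 × (5760868.7 − 500) / (5760868.7 − 607000) = 607000 × 5760368.7 / 5153868.7 ≈ 678431 mm.
Depth of field = Df − Dn = 678431 − 549178 ≈ 129253 mm ≈ 129 m.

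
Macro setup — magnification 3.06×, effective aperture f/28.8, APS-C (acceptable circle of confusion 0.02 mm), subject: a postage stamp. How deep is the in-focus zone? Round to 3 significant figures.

0.123 mm

At magnification m, DoF ≈ 2·N_eff·c/m² = 2 × 28.8 × 0.02 / 3.06² = 1.152 / 9.364 ≈ 0.123 mm.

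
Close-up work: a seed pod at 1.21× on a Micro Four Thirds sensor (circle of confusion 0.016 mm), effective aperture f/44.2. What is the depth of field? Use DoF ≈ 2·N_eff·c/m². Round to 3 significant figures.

At magnification m, DoF ≈ 2·N_eff·c/m² = 2 × 44.2 × 0.016 / 1.21² = 1.414 / 1.464 ≈ 0.966 mm.

0.966 mm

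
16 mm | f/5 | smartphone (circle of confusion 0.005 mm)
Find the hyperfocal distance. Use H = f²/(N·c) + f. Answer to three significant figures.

10.3 m

Hyperfocal distance H = f²/(N·c) + f = 16²/(5 × 0.005) + 16 = 256/0.025 + 16 ≈ 10256.0 mm ≈ 10.3 m.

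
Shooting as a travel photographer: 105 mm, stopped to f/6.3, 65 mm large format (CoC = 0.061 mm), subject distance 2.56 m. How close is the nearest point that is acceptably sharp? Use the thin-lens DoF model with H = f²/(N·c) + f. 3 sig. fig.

2.36 m

Hyperfocal distance H = f²/(N·c) + f = 105²/(6.3 × 0.061) + 105 = 11025/0.3843 + 105 ≈ 28793.5 mm ≈ 28.79 m.
Near limit Dn = s·(H − f)/(H + s − 2f) = 2560 × (28793.5 − 105) / (28793.5 + 2560 − 2 × 105) = 2560 × 28688.5 / 31143.5 ≈ 2358.2 mm ≈ 2.36 m.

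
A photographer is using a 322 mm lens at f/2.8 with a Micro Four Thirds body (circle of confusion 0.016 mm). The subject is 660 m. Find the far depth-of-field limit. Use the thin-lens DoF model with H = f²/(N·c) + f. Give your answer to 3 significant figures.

Hyperfocal distance H = f²/(N·c) + f = 322²/(2.8 × 0.016) + 322 = 103684/0.0448 + 322 ≈ 2314697.0 mm ≈ 2315 m.
Far limit Df = s·(H − f)/(H − s) = 660000 × (2314697.0 − 322) / (2314697.0 − 660000) = 660000 × 2314375.0 / 1654697.0 ≈ 923122 mm ≈ 923 m.

923 m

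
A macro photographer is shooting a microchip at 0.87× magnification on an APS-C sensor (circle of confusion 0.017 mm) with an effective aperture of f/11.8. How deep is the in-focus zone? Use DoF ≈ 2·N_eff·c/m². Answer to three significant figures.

0.530 mm

At magnification m, DoF ≈ 2·N_eff·c/m² = 2 × 11.8 × 0.017 / 0.87² = 0.4012 / 0.7569 ≈ 0.53 mm.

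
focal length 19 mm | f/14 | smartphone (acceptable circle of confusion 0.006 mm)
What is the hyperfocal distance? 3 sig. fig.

4.32 m

Hyperfocal distance H = f²/(N·c) + f = 19²/(14 × 0.006) + 19 = 361/0.084 + 19 ≈ 4316.6 mm ≈ 4.32 m.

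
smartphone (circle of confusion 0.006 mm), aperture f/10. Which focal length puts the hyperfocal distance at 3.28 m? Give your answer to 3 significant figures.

From H = f²/(N·c) + f, with f ≪ H: f ≈ √(H·N·c) = √(3280 × 10 × 0.006) = √196.80 ≈ 14.03 mm.
The +f correction barely moves this — solving exactly, f² + N·c·f − N·c·H = 0 ⇒ f = (−N·c + √((N·c)² + 4·N·c·H))/2 = (−0.06 + √787.20)/2 ≈ 13.999 mm, so f ≈ 14.0 mm.

14.0 mm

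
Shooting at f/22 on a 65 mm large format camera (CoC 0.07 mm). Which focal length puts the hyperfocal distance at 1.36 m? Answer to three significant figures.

45.0 mm

From H = f²/(N·c) + f, with f ≪ H: f ≈ √(H·N·c) = √(1360 × 22 × 0.07) = √2094.4 ≈ 45.76 mm.
Exact: f² + N·c·f − N·c·H = 0 ⇒ f = (−N·c + √((N·c)² + 4·N·c·H))/2 = (−1.54 + √8380.0)/2 ≈ 45.001 mm ≈ 45.0 mm.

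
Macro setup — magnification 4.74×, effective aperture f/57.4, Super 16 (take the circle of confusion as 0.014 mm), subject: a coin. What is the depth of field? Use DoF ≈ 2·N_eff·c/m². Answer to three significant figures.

At magnification m, DoF ≈ 2·N_eff·c/m² = 2 × 57.4 × 0.014 / 4.74² = 1.607 / 22.47 ≈ 0.0715 mm.

0.0715 mm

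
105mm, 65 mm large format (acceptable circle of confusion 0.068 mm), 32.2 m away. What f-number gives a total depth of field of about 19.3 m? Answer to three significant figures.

f/1.40

Write h = H − f = f²/(N·c). The thin-lens limits are Dn = s·h/(h + (s−f)) and Df = s·h/(h − (s−f)), so DoF = Df − Dn = 2·s·(s−f)·h / (h² − (s−f)²).
That is a quadratic in h: DoF·h² − 2·s·(s−f)·h − DoF·(s−f)² = 0 ⇒ h = (s−f)·(s + √(s² + DoF²)) / DoF = 32095 × (32200 + √(32200² + 19300²)) / 19300 = 32095 × (32200 + 37541.0) / 19300 ≈ 115976 mm.
Then N = f²/(c·h) = 105² / (0.068 × 115976) = 11025 / 7886.4 ≈ 1.40.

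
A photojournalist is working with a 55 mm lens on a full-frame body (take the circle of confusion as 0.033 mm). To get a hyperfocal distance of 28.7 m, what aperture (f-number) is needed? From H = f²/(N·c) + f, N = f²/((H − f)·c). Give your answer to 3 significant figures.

f/3.20

Rearrange H = f²/(N·c) + f for N: N = f² / ((H − f)·c).
N = 55² / ((28700 − 55) × 0.033) = 3025 / 945.3 ≈ 3.20.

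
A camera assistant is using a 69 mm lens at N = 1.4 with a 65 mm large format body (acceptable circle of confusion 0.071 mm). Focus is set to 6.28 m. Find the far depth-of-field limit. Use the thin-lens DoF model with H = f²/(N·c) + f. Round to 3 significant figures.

7.22 m

Hyperfocal distance H = f²/(N·c) + f = 69²/(1.4 × 0.071) + 69 = 4761/0.0994 + 69 ≈ 47966.4 mm ≈ 47.97 m.
Far limit Df = s·(H − f)/(H − s) = 6280 × (47966.4 − 69) / (47966.4 − 6280) = 6280 × 47897.4 / 41686.4 ≈ 7215.7 mm ≈ 7.22 m.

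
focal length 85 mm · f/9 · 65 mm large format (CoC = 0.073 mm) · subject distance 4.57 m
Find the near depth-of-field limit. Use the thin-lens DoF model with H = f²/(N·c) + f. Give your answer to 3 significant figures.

Hyperfocal distance H = f²/(N·c) + f = 85²/(9 × 0.073) + 85 = 7225/0.657 + 85 ≈ 11082.0 mm ≈ 11.08 m.
Near limit Dn = s·(H − f)/(H + s − 2f) = 4570 × (11082.0 − 85) / (11082.0 + 4570 − 2 × 85) = 4570 × 10997.0 / 15482.0 ≈ 3246.1 mm ≈ 3.25 m.

3.25 m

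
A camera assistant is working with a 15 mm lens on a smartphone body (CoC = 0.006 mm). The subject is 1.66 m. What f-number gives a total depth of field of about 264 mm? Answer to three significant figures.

f/1.80

Write h = H − f = f²/(N·c). The thin-lens limits are Dn = s·h/(h + (s−f)) and Df = s·h/(h − (s−f)), so DoF = Df − Dn = 2·s·(s−f)·h / (h² − (s−f)²).
That is a quadratic in h: DoF·h² − 2·s·(s−f)·h − DoF·(s−f)² = 0 ⇒ h = (s−f)·(s + √(s² + DoF²)) / DoF = 1645 × (1660 + √(1660² + 264²)) / 264 = 1645 × (1660 + 1680.86) / 264 ≈ 20817 mm.
Then N = f²/(c·h) = 15² / (0.006 × 20817) = 225 / 124.90 ≈ 1.80.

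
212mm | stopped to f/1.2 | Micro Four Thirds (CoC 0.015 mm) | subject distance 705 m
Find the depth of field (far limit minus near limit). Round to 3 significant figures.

Hyperfocal distance H = f²/(N·c) + f = 212²/(1.2 × 0.015) + 212 = 44944/0.018 + 212 ≈ 2497100.9 mm ≈ 2497 m.
Near limit Dn = s·(H − f)/(H + s − 2f) = 705000 × (2497100.9 − 212) / (2497100.9 + 705000 − 2 × 212) = 705000 × 2496888.9 / 3201676.9 ≈ 549808 mm.
Far limit Df = s·(H − f)/(H − s) = 705000 × (2497100.9 − 212) / (2497100.9 − 705000) = 705000 × 2496888.9 / 1792100.9 ≈ 982259 mm.
Depth of field = Df − Dn = 982259 − 549808 ≈ 432451 mm ≈ 432 m.

432 m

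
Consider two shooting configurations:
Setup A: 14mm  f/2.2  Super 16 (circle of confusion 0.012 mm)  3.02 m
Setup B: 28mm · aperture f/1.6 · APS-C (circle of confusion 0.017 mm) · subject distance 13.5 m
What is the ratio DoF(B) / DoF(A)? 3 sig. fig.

Setup A: H = 14²/(2.2×0.012) + 14 ≈ 7438.2 mm; DoF = Df − Dn = 5074.7 − 2149.6 ≈ 2925.1 mm.
Setup B: H = 28²/(1.6×0.017) + 28 ≈ 28851.5 mm; DoF = Df − Dn = 25347 − 9200 ≈ 16147 mm.
Ratio = 16147 / 2925.1 ≈ 5.52.

5.52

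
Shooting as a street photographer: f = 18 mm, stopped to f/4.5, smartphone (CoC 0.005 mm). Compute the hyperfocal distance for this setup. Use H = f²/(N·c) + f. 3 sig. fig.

Hyperfocal distance H = f²/(N·c) + f = 18²/(4.5 × 0.005) + 18 = 324/0.0225 + 18 ≈ 14418.0 mm ≈ 14.4 m.

14.4 m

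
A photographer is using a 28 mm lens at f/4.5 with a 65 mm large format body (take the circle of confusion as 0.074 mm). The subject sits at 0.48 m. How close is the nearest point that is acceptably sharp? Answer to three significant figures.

Hyperfocal distance H = f²/(N·c) + f = 28²/(4.5 × 0.074) + 28 = 784/0.333 + 28 ≈ 2382.4 mm ≈ 2.382 m.
Near limit Dn = s·(H − f)/(H + s − 2f) = 480 × (2382.4 − 28) / (2382.4 + 480 − 2 × 28) = 480 × 2354.4 / 2806.4 ≈ 402.69 mm.

403 mm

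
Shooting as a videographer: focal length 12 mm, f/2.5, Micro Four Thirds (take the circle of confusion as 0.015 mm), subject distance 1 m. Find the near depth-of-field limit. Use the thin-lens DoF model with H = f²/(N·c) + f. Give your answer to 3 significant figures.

Hyperfocal distance H = f²/(N·c) + f = 12²/(2.5 × 0.015) + 12 = 144/0.0375 + 12 ≈ 3852.0 mm ≈ 3.852 m.
Near limit Dn = s·(H − f)/(H + s − 2f) = 1000 × (3852.0 − 12) / (3852.0 + 1000 − 2 × 12) = 1000 × 3840.0 / 4828.0 ≈ 795.36 mm ≈ 0.795 m.

0.795 m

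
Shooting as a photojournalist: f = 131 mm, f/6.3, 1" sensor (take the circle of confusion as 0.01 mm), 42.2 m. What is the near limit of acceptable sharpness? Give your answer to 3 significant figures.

Hyperfocal distance H = f²/(N·c) + f = 131²/(6.3 × 0.01) + 131 = 17161/0.063 + 131 ≈ 272527.8 mm ≈ 272.5 m.
Near limit Dn = s·(H − f)/(H + s − 2f) = 42200 × (272527.8 − 131) / (272527.8 + 42200 − 2 × 131) = 42200 × 272396.8 / 314465.8 ≈ 36555 mm ≈ 36.6 m.

36.6 m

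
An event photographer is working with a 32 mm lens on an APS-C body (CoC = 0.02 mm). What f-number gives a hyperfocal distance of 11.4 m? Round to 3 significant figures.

f/4.50

Rearrange H = f²/(N·c) + f for N: N = f² / ((H − f)·c).
N = 32² / ((11400 − 32) × 0.02) = 1024 / 227.4 ≈ 4.50.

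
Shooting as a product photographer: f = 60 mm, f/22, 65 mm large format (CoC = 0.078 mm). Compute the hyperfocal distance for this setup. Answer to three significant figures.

Hyperfocal distance H = f²/(N·c) + f = 60²/(22 × 0.078) + 60 = 3600/1.716 + 60 ≈ 2157.9 mm ≈ 2.16 m.

2.16 m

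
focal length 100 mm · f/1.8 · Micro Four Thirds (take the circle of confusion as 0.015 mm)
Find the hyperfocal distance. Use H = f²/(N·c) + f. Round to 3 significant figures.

Hyperfocal distance H = f²/(N·c) + f = 100²/(1.8 × 0.015) + 100 = 10000/0.027 + 100 ≈ 370470.4 mm ≈ 370 m.

370 m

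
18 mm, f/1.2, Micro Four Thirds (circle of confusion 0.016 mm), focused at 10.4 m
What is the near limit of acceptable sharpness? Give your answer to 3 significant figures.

6.44 m

Hyperfocal distance H = f²/(N·c) + f = 18²/(1.2 × 0.016) + 18 = 324/0.0192 + 18 ≈ 16893.0 mm ≈ 16.89 m.
Near limit Dn = s·(H − f)/(H + s − 2f) = 10400 × (16893.0 − 18) / (16893.0 + 10400 − 2 × 18) = 10400 × 16875.0 / 27257.0 ≈ 6438.7 mm ≈ 6.44 m.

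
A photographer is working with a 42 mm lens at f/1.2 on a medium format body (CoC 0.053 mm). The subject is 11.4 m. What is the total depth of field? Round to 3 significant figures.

Hyperfocal distance H = f²/(N·c) + f = 42²/(1.2 × 0.053) + 42 = 1764/0.0636 + 42 ≈ 27777.8 mm ≈ 27.78 m.
Near limit Dn = s·(H − f)/(H + s − 2f) = 11400 × (27777.8 − 42) / (27777.8 + 11400 − 2 × 42) = 11400 × 27735.8 / 39093.8 ≈ 8088 mm.
Far limit Df = s·(H − f)/(H − s) = 11400 × (27777.8 − 42) / (27777.8 − 11400) = 11400 × 27735.8 / 16377.8 ≈ 19306 mm.
Depth of field = Df − Dn = 19306 − 8088 ≈ 11218 mm ≈ 11.2 m.

11.2 m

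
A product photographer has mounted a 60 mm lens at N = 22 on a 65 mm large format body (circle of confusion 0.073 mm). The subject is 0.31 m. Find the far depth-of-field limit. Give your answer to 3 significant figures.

Hyperfocal distance H = f²/(N·c) + f = 60²/(22 × 0.073) + 60 = 3600/1.606 + 60 ≈ 2301.6 mm ≈ 2.302 m.
Far limit Df = s·(H − f)/(H − s) = 310 × (2301.6 − 60) / (2301.6 − 310) = 310 × 2241.6 / 1991.6 ≈ 348.91 mm.

349 mm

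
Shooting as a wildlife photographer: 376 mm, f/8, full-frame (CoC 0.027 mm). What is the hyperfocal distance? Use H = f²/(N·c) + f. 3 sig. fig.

Hyperfocal distance H = f²/(N·c) + f = 376²/(8 × 0.027) + 376 = 141376/0.216 + 376 ≈ 654894.5 mm ≈ 655 m.

655 m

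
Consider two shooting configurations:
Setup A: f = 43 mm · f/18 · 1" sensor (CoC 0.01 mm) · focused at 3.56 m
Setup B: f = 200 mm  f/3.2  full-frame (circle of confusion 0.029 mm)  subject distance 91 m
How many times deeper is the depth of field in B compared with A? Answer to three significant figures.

Setup A: H = 43²/(18×0.01) + 43 ≈ 10315.2 mm; DoF = Df − Dn = 5413.5 − 2652.0 ≈ 2761.5 mm.
Setup B: H = 200²/(3.2×0.029) + 200 ≈ 431234.5 mm; DoF = Df − Dn = 115286 − 75166 ≈ 40120 mm.
Ratio = 40120 / 2761.5 ≈ 14.5.

14.5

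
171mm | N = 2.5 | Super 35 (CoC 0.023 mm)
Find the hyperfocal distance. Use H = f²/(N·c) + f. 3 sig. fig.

509 m

Hyperfocal distance H = f²/(N·c) + f = 171²/(2.5 × 0.023) + 171 = 29241/0.0575 + 171 ≈ 508710.1 mm ≈ 509 m.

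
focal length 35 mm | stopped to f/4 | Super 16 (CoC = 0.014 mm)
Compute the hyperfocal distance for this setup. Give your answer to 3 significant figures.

Hyperfocal distance H = f²/(N·c) + f = 35²/(4 × 0.014) + 35 = 1225/0.056 + 35 ≈ 21910.0 mm ≈ 21.9 m.

21.9 m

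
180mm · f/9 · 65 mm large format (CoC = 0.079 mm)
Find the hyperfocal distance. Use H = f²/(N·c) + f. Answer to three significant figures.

Hyperfocal distance H = f²/(N·c) + f = 180²/(9 × 0.079) + 180 = 32400/0.711 + 180 ≈ 45749.6 mm ≈ 45.7 m.

45.7 m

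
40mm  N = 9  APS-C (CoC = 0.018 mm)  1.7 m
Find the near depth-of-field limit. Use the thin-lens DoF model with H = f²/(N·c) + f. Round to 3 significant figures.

Hyperfocal distance H = f²/(N·c) + f = 40²/(9 × 0.018) + 40 = 1600/0.162 + 40 ≈ 9916.5 mm ≈ 9.917 m.
Near limit Dn = s·(H − f)/(H + s − 2f) = 1700 × (9916.5 − 40) / (9916.5 + 1700 − 2 × 40) = 1700 × 9876.5 / 11536.5 ≈ 1455.4 mm ≈ 1.46 m.

1.46 m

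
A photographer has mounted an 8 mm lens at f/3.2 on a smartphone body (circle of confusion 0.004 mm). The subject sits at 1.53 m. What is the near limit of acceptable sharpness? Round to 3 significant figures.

Hyperfocal distance H = f²/(N·c) + f = 8²/(3.2 × 0.004) + 8 = 64/0.0128 + 8 ≈ 5008.0 mm ≈ 5.008 m.
Near limit Dn = s·(H − f)/(H + s − 2f) = 1530 × (5008.0 − 8) / (5008.0 + 1530 − 2 × 8) = 1530 × 5000.0 / 6522.0 ≈ 1173.0 mm ≈ 1.17 m.

1.17 m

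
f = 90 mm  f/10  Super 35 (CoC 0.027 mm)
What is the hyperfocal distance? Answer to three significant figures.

30.1 m

Hyperfocal distance H = f²/(N·c) + f = 90²/(10 × 0.027) + 90 = 8100/0.27 + 90 ≈ 30090.0 mm ≈ 30.1 m.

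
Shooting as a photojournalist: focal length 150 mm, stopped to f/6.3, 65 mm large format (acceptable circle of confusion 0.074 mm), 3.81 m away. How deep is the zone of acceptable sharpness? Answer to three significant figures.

Hyperfocal distance H = f²/(N·c) + f = 150²/(6.3 × 0.074) + 150 = 22500/0.4662 + 150 ≈ 48412.5 mm ≈ 48.41 m.
Near limit Dn = s·(H − f)/(H + s − 2f) = 3810 × (48412.5 − 150) / (48412.5 + 3810 − 2 × 150) = 3810 × 48262.5 / 51922.5 ≈ 3541.43 mm.
Far limit Df = s·(H − f)/(H − s) = 3810 × (48412.5 − 150) / (48412.5 − 3810) = 3810 × 48262.5 / 44602.5 ≈ 4122.64 mm.
Depth of field = Df − Dn = 4122.64 − 3541.43 ≈ 581.21 mm ≈ 0.581 m.

0.581 m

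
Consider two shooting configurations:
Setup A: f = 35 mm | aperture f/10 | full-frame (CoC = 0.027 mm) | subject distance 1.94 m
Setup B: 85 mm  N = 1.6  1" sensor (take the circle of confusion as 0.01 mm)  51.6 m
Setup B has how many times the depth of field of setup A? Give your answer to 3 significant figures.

Setup A: H = 35²/(10×0.027) + 35 ≈ 4572.0 mm; DoF = Df − Dn = 3344.1 − 1366.3 ≈ 1977.8 mm.
Setup B: H = 85²/(1.6×0.01) + 85 ≈ 451647.5 mm; DoF = Df − Dn = 58245 − 46316 ≈ 11929 mm.
Ratio = 11929 / 1977.8 ≈ 6.03.

6.03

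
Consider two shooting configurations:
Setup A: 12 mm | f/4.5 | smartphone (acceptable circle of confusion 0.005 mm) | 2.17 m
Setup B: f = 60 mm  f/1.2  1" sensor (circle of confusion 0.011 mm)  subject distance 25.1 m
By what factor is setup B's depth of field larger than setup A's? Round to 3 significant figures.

2.82

Setup A: H = 12²/(4.5×0.005) + 12 ≈ 6412.0 mm; DoF = Df − Dn = 3273.9 − 1622.8 ≈ 1651.1 mm.
Setup B: H = 60²/(1.2×0.011) + 60 ≈ 272787.3 mm; DoF = Df − Dn = 27637.5 − 22989.3 ≈ 4648.2 mm.
Ratio = 4648.2 / 1651.1 ≈ 2.82.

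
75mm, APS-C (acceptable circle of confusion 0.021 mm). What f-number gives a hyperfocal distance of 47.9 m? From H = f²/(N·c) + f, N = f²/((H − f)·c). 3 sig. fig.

f/5.60

Rearrange H = f²/(N·c) + f for N: N = f² / ((H − f)·c).
N = 75² / ((47900 − 75) × 0.021) = 5625 / 1004 ≈ 5.60.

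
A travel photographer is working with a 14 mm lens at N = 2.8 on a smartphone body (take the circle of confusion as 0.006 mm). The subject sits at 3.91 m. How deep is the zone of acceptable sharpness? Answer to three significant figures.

Hyperfocal distance H = f²/(N·c) + f = 14²/(2.8 × 0.006) + 14 = 196/0.0168 + 14 ≈ 11680.7 mm ≈ 11.68 m.
Near limit Dn = s·(H − f)/(H + s − 2f) = 3910 × (11680.7 − 14) / (11680.7 + 3910 − 2 × 14) = 3910 × 11666.7 / 15562.7 ≈ 2931.2 mm.
Far limit Df = s·(H − f)/(H − s) = 3910 × (11680.7 − 14) / (11680.7 − 3910) = 3910 × 11666.7 / 7770.7 ≈ 5870.4 mm.
Depth of field = Df − Dn = 5870.4 − 2931.2 ≈ 2939.2 mm ≈ 2.94 m.

2.94 m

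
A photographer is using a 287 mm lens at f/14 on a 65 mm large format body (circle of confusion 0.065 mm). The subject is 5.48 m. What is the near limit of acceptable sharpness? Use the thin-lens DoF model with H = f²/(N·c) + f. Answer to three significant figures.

5.18 m

Hyperfocal distance H = f²/(N·c) + f = 287²/(14 × 0.065) + 287 = 82369/0.91 + 287 ≈ 90802.4 mm ≈ 90.80 m.
Near limit Dn = s·(H − f)/(H + s − 2f) = 5480 × (90802.4 − 287) / (90802.4 + 5480 − 2 × 287) = 5480 × 90515.4 / 95708.4 ≈ 5182.7 mm ≈ 5.18 m.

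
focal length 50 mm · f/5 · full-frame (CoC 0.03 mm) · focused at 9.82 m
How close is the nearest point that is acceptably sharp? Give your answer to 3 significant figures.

6.19 m

Hyperfocal distance H = f²/(N·c) + f = 50²/(5 × 0.03) + 50 = 2500/0.15 + 50 ≈ 16716.7 mm ≈ 16.72 m.
Near limit Dn = s·(H − f)/(H + s − 2f) = 9820 × (16716.7 − 50) / (16716.7 + 9820 − 2 × 50) = 9820 × 16666.7 / 26436.7 ≈ 6190.9 mm ≈ 6.19 m.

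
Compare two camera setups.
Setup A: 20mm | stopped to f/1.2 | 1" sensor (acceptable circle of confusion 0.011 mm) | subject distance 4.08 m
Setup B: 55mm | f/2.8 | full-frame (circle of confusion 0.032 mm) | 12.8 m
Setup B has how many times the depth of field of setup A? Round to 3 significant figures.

Setup A: H = 20²/(1.2×0.011) + 20 ≈ 30323.0 mm; DoF = Df − Dn = 4711.2 − 3597.9 ≈ 1113.3 mm.
Setup B: H = 55²/(2.8×0.032) + 55 ≈ 33816.2 mm; DoF = Df − Dn = 20562 − 9292 ≈ 11270 mm.
Ratio = 11270 / 1113.3 ≈ 10.1.

10.1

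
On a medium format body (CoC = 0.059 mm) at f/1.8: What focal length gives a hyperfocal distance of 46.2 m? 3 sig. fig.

70.0 mm

From H = f²/(N·c) + f, with f ≪ H: f ≈ √(H·N·c) = √(46200 × 1.8 × 0.059) = √4906.4 ≈ 70.05 mm.
Exact: f² + N·c·f − N·c·H = 0 ⇒ f = (−N·c + √((N·c)² + 4·N·c·H))/2 = (−0.1062 + √19626)/2 ≈ 69.993 mm ≈ 70.0 mm.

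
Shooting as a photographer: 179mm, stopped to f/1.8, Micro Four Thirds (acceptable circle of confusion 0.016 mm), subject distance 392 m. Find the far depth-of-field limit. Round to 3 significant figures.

605 m

Hyperfocal distance H = f²/(N·c) + f = 179²/(1.8 × 0.016) + 179 = 32041/0.0288 + 179 ≈ 1112713.7 mm ≈ 1113 m.
Far limit Df = s·(H − f)/(H − s) = 392000 × (1112713.7 − 179) / (1112713.7 − 392000) = 392000 × 1112534.7 / 720713.7 ≈ 605114 mm ≈ 605 m.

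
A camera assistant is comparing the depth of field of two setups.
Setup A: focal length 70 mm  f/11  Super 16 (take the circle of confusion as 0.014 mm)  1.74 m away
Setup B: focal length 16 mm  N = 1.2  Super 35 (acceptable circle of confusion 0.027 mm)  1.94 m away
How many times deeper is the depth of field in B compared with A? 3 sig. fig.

Setup A: H = 70²/(11×0.014) + 70 ≈ 31888.2 mm; DoF = Df − Dn = 1836.38 − 1653.23 ≈ 183.15 mm.
Setup B: H = 16²/(1.2×0.027) + 16 ≈ 7917.2 mm; DoF = Df − Dn = 2564.5 − 1560.1 ≈ 1004.4 mm.
Ratio = 1004.4 / 183.15 ≈ 5.48.

5.48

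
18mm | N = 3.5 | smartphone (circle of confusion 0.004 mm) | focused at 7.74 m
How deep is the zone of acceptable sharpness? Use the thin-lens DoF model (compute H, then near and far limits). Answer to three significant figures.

Hyperfocal distance H = f²/(N·c) + f = 18²/(3.5 × 0.004) + 18 = 324/0.014 + 18 ≈ 23160.9 mm ≈ 23.16 m.
Near limit Dn = s·(H − f)/(H + s − 2f) = 7740 × (23160.9 − 18) / (23160.9 + 7740 − 2 × 18) = 7740 × 23142.9 / 30864.9 ≈ 5803.5 mm.
Far limit Df = s·(H − f)/(H − s) = 7740 × (23160.9 − 18) / (23160.9 − 7740) = 7740 × 23142.9 / 15420.9 ≈ 11615.8 mm.
Depth of field = Df − Dn = 11615.8 − 5803.5 ≈ 5812.3 mm ≈ 5.81 m.

5.81 m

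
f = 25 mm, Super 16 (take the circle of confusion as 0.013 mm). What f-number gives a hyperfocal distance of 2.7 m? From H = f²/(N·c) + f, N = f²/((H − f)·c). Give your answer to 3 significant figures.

Rearrange H = f²/(N·c) + f for N: N = f² / ((H − f)·c).
N = 25² / ((2700 − 25) × 0.013) = 625 / 34.77 ≈ 18.

f/18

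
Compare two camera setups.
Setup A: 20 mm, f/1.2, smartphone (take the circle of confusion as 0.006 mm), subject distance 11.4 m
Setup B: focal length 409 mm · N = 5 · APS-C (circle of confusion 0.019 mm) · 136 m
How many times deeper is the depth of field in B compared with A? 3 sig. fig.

4.32

Setup A: H = 20²/(1.2×0.006) + 20 ≈ 55575.6 mm; DoF = Df − Dn = 14336.7 − 9461.8 ≈ 4874.9 mm.
Setup B: H = 409²/(5×0.019) + 409 ≈ 1761261.6 mm; DoF = Df − Dn = 147346 − 126276 ≈ 21070 mm.
Ratio = 21070 / 4874.9 ≈ 4.32.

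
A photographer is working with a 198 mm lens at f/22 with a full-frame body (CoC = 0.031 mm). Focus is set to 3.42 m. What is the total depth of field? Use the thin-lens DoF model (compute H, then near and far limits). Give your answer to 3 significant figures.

385 mm

Hyperfocal distance H = f²/(N·c) + f = 198²/(22 × 0.031) + 198 = 39204/0.682 + 198 ≈ 57681.9 mm ≈ 57.68 m.
Near limit Dn = s·(H − f)/(H + s − 2f) = 3420 × (57681.9 − 198) / (57681.9 + 3420 − 2 × 198) = 3420 × 57483.9 / 60705.9 ≈ 3238.48 mm.
Far limit Df = s·(H − f)/(H − s) = 3420 × (57681.9 − 198) / (57681.9 − 3420) = 3420 × 57483.9 / 54261.9 ≈ 3623.08 mm.
Depth of field = Df − Dn = 3623.08 − 3238.48 ≈ 384.60 mm.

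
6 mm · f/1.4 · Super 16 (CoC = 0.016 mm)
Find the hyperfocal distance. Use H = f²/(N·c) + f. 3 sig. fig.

1.61 m

Hyperfocal distance H = f²/(N·c) + f = 6²/(1.4 × 0.016) + 6 = 36/0.0224 + 6 ≈ 1613.1 mm ≈ 1.61 m.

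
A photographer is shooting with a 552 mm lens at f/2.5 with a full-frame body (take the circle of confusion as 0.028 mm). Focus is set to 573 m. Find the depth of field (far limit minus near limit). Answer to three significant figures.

Hyperfocal distance H = f²/(N·c) + f = 552²/(2.5 × 0.028) + 552 = 304704/0.07 + 552 ≈ 4353466.3 mm ≈ 4353 m.
Near limit Dn = s·(H − f)/(H + s − 2f) = 573000 × (4353466.3 − 552) / (4353466.3 + 573000 − 2 × 552) = 573000 × 4352914.3 / 4925362.3 ≈ 506403 mm.
Far limit Df = s·(H − f)/(H − s) = 573000 × (4353466.3 − 552) / (4353466.3 − 573000) = 573000 × 4352914.3 / 3780466.3 ≈ 659765 mm.
Depth of field = Df − Dn = 659765 − 506403 ≈ 153362 mm ≈ 153 m.

153 m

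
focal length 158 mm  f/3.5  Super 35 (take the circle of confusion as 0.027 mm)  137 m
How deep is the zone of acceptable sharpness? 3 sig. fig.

194 m

Hyperfocal distance H = f²/(N·c) + f = 158²/(3.5 × 0.027) + 158 = 24964/0.0945 + 158 ≈ 264327.3 mm ≈ 264.3 m.
Near limit Dn = s·(H − f)/(H + s − 2f) = 137000 × (264327.3 − 158) / (264327.3 + 137000 − 2 × 158) = 137000 × 264169.3 / 401011.3 ≈ 90250 mm.
Far limit Df = s·(H − f)/(H − s) = 137000 × (264327.3 − 158) / (264327.3 − 137000) = 137000 × 264169.3 / 127327.3 ≈ 284237 mm.
Depth of field = Df − Dn = 284237 − 90250 ≈ 193987 mm ≈ 194 m.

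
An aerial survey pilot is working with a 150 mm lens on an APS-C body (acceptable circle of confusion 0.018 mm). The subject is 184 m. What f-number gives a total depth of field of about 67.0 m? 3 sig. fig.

Write h = H − f = f²/(N·c). The thin-lens limits are Dn = s·h/(h + (s−f)) and Df = s·h/(h − (s−f)), so DoF = Df − Dn = 2·s·(s−f)·h / (h² − (s−f)²).
That is a quadratic in h: DoF·h² − 2·s·(s−f)·h − DoF·(s−f)² = 0 ⇒ h = (s−f)·(s + √(s² + DoF²)) / DoF = 183850 × (184000 + √(184000² + 67000²)) / 67000 = 183850 × (184000 + 195819) / 67000 ≈ 1042234 mm.
Then N = f²/(c·h) = 150² / (0.018 × 1042234) = 22500 / 18760 ≈ 1.20.

f/1.20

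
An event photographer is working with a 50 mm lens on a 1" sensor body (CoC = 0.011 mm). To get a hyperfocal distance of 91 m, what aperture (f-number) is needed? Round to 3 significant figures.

f/2.50

Rearrange H = f²/(N·c) + f for N: N = f² / ((H − f)·c).
N = 50² / ((91000 − 50) × 0.011) = 2500 / 1000 ≈ 2.50.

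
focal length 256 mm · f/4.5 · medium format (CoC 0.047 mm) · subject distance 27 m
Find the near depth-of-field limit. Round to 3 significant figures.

Hyperfocal distance H = f²/(N·c) + f = 256²/(4.5 × 0.047) + 256 = 65536/0.2115 + 256 ≈ 310118.9 mm ≈ 310.1 m.
Near limit Dn = s·(H − f)/(H + s − 2f) = 27000 × (310118.9 − 256) / (310118.9 + 27000 − 2 × 256) = 27000 × 309862.9 / 336606.9 ≈ 24855 mm ≈ 24.9 m.

24.9 m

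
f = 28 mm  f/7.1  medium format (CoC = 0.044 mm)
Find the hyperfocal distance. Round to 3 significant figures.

2.54 m

Hyperfocal distance H = f²/(N·c) + f = 28²/(7.1 × 0.044) + 28 = 784/0.3124 + 28 ≈ 2537.6 mm ≈ 2.54 m.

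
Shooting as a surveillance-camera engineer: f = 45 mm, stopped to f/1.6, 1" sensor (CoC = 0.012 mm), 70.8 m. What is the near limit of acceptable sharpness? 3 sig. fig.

42.4 m

Hyperfocal distance H = f²/(N·c) + f = 45²/(1.6 × 0.012) + 45 = 2025/0.0192 + 45 ≈ 105513.7 mm ≈ 105.5 m.
Near limit Dn = s·(H − f)/(H + s − 2f) = 70800 × (105513.7 − 45) / (105513.7 + 70800 − 2 × 45) = 70800 × 105468.7 / 176223.8 ≈ 42373 mm ≈ 42.4 m.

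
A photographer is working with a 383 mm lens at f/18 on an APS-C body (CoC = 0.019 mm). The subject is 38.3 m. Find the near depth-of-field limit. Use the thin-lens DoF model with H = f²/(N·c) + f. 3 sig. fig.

35.2 m

Hyperfocal distance H = f²/(N·c) + f = 383²/(18 × 0.019) + 383 = 146689/0.342 + 383 ≈ 429298.2 mm ≈ 429.3 m.
Near limit Dn = s·(H − f)/(H + s − 2f) = 38300 × (429298.2 − 383) / (429298.2 + 38300 − 2 × 383) = 38300 × 428915.2 / 466832.2 ≈ 35189 mm ≈ 35.2 m.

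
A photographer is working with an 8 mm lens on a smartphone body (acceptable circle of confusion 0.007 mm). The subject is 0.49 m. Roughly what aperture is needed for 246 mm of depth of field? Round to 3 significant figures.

Write h = H − f = f²/(N·c). The thin-lens limits are Dn = s·h/(h + (s−f)) and Df = s·h/(h − (s−f)), so DoF = Df − Dn = 2·s·(s−f)·h / (h² − (s−f)²).
That is a quadratic in h: DoF·h² − 2·s·(s−f)·h − DoF·(s−f)² = 0 ⇒ h = (s−f)·(s + √(s² + DoF²)) / DoF = 482 × (490 + √(490² + 246²)) / 246 = 482 × (490 + 548.285) / 246 ≈ 2034.4 mm.
Then N = f²/(c·h) = 8² / (0.007 × 2034.4) = 64 / 14.241 ≈ 4.49.

f/4.49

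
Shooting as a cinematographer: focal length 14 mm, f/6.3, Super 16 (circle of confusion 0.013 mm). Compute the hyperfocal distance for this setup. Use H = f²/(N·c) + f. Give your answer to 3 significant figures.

2.41 m

Hyperfocal distance H = f²/(N·c) + f = 14²/(6.3 × 0.013) + 14 = 196/0.0819 + 14 ≈ 2407.2 mm ≈ 2.41 m.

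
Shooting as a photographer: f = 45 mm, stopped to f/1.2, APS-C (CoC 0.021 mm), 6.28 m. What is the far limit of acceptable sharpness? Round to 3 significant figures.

6.81 m

Hyperfocal distance H = f²/(N·c) + f = 45²/(1.2 × 0.021) + 45 = 2025/0.0252 + 45 ≈ 80402.1 mm ≈ 80.40 m.
Far limit Df = s·(H − f)/(H − s) = 6280 × (80402.1 − 45) / (80402.1 − 6280) = 6280 × 80357.1 / 74122.1 ≈ 6808.3 mm ≈ 6.81 m.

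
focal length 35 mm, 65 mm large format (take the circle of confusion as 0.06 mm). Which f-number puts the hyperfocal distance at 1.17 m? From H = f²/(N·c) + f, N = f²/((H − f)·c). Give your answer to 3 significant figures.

Rearrange H = f²/(N·c) + f for N: N = f² / ((H − f)·c).
N = 35² / ((1170 − 35) × 0.06) = 1225 / 68.10 ≈ 18.

f/18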